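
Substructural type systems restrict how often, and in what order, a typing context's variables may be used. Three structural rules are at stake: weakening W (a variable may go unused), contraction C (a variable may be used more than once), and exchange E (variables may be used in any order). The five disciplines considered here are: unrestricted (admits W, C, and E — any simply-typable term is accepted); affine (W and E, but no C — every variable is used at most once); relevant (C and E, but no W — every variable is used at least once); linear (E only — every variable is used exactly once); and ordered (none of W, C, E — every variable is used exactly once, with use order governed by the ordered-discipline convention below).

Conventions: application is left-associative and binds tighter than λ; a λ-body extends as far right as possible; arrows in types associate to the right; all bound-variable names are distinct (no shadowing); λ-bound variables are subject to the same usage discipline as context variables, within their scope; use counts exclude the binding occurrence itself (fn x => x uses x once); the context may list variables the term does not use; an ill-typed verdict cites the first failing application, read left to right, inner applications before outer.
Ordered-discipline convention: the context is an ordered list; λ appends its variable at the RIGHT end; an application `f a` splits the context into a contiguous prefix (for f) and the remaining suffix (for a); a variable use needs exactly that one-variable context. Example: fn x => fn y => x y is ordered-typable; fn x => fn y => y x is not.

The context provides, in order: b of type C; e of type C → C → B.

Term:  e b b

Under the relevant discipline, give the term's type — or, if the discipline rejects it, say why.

term : B
variable uses: b ×2; e ×1
order of uses: e, b, b
typing: the term checks, with type B
summary: ordered ✗, linear ✗, affine ✗, relevant ✓, unrestricted ✓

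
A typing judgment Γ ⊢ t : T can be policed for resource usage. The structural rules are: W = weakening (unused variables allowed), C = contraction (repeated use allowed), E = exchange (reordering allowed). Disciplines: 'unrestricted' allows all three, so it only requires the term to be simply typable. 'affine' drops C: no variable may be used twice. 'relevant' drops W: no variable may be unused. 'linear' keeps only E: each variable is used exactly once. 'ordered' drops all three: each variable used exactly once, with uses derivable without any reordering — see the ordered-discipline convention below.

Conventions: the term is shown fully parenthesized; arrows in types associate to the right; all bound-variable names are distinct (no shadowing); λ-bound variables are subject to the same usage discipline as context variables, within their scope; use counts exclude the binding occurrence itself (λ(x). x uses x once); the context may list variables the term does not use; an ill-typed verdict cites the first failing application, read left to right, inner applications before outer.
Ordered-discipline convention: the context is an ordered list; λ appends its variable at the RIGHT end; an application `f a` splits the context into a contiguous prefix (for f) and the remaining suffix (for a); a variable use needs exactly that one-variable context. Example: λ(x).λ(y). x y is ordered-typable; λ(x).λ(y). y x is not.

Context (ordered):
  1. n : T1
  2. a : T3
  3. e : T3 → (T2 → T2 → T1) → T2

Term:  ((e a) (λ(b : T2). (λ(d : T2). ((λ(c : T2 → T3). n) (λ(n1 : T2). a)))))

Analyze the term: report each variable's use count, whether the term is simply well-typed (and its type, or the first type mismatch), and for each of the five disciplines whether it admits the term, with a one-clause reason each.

use counts: n: 1×, a: 2×, e: 1×, b (bound): 0×, d (bound): 0×, c (bound): 0×, n1 (bound): 0×
uses in reading order: e, a, n, a
typing: the term checks, with type T2
ordered: ✗ — repeated use of a ×2; needs weakening: b, d, c, n1 unused
linear: ✗ — repeated use of a ×2; needs weakening: b, d, c, n1 unused
affine: ✗ — repeated use of a ×2
relevant: ✗ — needs weakening: b, d, c, n1 unused
unrestricted: ✓ — type-checks (T2) and nothing is barred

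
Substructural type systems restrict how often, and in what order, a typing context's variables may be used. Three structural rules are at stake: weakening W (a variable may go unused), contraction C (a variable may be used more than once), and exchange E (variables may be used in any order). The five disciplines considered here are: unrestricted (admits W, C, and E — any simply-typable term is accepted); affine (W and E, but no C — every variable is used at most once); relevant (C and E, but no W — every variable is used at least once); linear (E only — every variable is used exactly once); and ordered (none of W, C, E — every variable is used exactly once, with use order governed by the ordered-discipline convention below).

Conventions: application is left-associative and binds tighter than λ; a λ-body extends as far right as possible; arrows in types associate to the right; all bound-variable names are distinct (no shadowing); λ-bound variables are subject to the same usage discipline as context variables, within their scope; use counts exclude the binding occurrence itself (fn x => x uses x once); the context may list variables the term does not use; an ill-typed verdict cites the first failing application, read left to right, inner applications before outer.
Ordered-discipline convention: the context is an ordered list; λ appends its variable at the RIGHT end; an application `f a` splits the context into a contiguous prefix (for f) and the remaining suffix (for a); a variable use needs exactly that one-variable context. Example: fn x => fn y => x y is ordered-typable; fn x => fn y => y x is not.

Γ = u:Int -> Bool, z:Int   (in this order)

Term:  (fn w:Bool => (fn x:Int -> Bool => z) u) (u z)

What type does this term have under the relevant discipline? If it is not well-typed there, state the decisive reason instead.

not well-typed under relevant — w, x never used (weakening)
usage: u ×2; z ×2; w (λ-bound) ×0; x (λ-bound) ×0
left-to-right use order: z, u, u, z
typing: the term checks, with type Int
per-discipline verdicts: ordered ✗ | linear ✗ | affine ✗ | relevant ✗ | unrestricted ✓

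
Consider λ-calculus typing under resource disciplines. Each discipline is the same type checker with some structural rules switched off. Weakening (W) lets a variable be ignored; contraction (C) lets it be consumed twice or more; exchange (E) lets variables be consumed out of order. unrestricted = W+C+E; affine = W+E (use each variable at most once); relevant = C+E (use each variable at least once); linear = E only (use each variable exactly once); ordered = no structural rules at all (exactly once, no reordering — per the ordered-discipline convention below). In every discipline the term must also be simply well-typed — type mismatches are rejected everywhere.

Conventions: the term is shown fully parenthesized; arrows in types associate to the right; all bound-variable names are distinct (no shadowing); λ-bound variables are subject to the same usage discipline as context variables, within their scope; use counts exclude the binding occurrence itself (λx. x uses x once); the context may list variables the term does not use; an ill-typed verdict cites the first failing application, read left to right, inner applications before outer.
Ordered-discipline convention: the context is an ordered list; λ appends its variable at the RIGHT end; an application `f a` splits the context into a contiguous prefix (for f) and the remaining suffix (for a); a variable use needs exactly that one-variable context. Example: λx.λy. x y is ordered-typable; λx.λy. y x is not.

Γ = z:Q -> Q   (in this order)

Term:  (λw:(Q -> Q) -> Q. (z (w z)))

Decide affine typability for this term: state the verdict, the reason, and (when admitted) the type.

no — needs contraction — z ×2
variable uses: z: 2×, w (λ-bound): 1×
uses in reading order: z, w, z
typing: well-typed — term : ((Q -> Q) -> Q) -> Q
per-discipline verdicts: ordered ✗; linear ✗; affine ✗; relevant ✓; unrestricted ✓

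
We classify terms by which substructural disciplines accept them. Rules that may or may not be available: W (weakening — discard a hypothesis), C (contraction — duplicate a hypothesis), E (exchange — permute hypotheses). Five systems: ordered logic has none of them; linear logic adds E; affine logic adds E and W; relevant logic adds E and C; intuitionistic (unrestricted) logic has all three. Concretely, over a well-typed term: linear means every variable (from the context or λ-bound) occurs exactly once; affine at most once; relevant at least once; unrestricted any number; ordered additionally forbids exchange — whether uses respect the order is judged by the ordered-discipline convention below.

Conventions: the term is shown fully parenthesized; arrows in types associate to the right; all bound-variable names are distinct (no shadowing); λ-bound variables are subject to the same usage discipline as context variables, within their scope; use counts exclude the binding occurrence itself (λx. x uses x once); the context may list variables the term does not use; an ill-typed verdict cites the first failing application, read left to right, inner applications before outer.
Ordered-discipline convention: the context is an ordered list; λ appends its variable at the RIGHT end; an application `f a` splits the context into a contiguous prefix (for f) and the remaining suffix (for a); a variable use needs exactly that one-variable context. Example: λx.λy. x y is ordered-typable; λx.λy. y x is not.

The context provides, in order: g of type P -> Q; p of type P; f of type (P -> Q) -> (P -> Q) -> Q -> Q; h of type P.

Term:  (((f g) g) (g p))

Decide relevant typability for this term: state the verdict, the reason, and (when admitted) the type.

no — h left unused
variable uses: g=3; p=1; f=1; h=0
order of uses: f, g, g, g, p
typing: well-typed at Q
summary: ordered ✗, linear ✗, affine ✗, relevant ✗, unrestricted ✓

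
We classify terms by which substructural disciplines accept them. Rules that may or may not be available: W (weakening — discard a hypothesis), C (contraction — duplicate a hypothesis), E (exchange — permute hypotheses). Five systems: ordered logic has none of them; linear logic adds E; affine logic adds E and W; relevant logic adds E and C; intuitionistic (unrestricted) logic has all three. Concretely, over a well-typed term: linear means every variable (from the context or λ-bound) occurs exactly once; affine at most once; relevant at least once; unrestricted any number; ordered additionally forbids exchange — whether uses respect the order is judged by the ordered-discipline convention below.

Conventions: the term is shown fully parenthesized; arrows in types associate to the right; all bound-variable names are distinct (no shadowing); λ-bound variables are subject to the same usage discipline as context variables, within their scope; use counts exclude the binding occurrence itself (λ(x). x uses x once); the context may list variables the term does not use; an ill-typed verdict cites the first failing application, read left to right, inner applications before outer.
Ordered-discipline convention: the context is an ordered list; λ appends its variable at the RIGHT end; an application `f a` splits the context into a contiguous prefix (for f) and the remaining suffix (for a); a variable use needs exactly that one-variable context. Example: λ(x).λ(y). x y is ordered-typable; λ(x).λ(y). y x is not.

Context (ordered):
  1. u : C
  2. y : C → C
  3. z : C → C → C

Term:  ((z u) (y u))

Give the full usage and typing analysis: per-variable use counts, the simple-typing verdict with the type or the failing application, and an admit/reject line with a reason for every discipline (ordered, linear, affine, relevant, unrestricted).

counts: u: 2, y: 1, z: 1
uses in reading order: z, u, y, u
typing: well-typed — term : C
ordered: ✗ — repeated use of u ×2
linear: ✗ — repeated use of u ×2
affine: ✗ — repeated use of u ×2
relevant: ✓ — u, y, z: all used, weakening unneeded
unrestricted: ✓ — type-checks (C) and nothing is barred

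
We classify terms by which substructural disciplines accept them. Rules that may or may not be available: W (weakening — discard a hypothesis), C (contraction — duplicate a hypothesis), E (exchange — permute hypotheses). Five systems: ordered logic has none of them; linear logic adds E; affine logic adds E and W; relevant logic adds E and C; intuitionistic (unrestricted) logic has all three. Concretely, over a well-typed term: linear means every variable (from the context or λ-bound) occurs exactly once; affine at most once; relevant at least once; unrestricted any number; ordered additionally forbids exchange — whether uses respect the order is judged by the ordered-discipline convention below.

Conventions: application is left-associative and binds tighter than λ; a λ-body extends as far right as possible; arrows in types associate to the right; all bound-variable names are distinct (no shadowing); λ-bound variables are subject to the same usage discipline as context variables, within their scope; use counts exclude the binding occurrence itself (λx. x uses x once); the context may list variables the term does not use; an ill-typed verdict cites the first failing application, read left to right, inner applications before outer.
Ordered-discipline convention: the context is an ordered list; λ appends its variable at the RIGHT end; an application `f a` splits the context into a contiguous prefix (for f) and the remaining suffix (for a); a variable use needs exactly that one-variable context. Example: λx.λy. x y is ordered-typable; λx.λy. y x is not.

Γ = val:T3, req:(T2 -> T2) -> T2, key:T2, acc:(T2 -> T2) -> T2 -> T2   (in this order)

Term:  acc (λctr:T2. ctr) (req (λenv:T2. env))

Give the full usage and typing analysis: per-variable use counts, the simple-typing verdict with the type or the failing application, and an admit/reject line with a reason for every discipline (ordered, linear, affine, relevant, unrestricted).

variable uses: val: 0×, req: 1×, key: 0×, acc: 1×, ctr [bound]: 1×, env [bound]: 1×
uses in reading order: acc, ctr, req, env
typing: the term checks, with type T2
ordered ✗ (unused: val, key — weakening required)
linear ✗ (unused: val, key — weakening required)
affine ✓ (at most one use each (val, req, key, acc, ctr, env))
relevant ✗ (unused: val, key — weakening required)
unrestricted ✓ (well-typed at T2; no restrictions here)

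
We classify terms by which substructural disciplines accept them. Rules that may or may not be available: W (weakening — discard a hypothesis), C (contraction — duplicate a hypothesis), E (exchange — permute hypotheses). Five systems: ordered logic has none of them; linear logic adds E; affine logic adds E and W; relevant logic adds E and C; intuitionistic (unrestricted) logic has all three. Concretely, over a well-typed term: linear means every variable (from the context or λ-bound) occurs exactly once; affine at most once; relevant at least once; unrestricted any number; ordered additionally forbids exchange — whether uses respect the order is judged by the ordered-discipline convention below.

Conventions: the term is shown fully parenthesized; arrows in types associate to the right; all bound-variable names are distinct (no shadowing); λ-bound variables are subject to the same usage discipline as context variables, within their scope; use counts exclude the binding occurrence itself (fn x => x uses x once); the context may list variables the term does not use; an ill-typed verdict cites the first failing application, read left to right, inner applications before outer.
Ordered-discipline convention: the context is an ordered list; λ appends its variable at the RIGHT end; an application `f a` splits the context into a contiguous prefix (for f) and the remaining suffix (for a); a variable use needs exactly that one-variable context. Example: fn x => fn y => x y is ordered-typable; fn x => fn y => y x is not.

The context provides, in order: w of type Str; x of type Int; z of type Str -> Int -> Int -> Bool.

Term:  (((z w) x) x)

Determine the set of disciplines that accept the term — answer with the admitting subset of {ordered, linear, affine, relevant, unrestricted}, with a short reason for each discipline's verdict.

admitted in: relevant, unrestricted
use counts: w: 1×, x: 2×, z: 1×
left-to-right use order: z, w, x, x
typing: ✓ — Bool
ordered ✗ (x ×2 used more than once (contraction))
linear ✗ (x ×2 used more than once (contraction))
affine ✗ (x ×2 used more than once (contraction))
relevant ✓ (none of w, x, z goes unused)
unrestricted ✓ (typability at Bool is all that's needed)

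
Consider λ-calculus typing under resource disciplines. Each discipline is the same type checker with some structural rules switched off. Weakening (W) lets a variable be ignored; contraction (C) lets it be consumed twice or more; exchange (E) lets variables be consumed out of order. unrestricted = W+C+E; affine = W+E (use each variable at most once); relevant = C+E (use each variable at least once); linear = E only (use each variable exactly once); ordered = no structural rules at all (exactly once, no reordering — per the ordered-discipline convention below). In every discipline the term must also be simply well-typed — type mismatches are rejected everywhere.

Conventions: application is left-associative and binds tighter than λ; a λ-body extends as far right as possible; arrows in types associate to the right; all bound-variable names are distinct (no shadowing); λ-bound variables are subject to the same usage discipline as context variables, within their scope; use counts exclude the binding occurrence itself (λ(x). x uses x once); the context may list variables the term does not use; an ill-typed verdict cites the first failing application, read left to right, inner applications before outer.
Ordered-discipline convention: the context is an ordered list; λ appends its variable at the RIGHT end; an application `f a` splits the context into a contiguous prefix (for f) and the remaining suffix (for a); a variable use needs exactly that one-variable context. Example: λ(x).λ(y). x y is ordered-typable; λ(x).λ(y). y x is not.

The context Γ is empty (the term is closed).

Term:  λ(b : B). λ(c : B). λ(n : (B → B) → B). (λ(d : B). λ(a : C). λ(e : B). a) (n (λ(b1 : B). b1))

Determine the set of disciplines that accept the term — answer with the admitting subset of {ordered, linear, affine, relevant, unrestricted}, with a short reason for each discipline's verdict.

admitting disciplines: affine, unrestricted
usage: b (bound)=0, c (bound)=0, n (bound)=1, d (bound)=0, a (bound)=1, e (bound)=0, b1 (bound)=1
use order (left to right): a, n, b1
typing: ✓ — B → B → ((B → B) → B) → C → B → C
ordered: ✗, b, c, d, e never used (weakening)
linear: ✗, b, c, d, e never used (weakening)
affine: ✓, no duplicate uses among b, c, n, d, a, e, b1
relevant: ✗, b, c, d, e never used (weakening)
unrestricted: ✓, simply typable at B → B → ((B → B) → B) → C → B → C; W, C, E all held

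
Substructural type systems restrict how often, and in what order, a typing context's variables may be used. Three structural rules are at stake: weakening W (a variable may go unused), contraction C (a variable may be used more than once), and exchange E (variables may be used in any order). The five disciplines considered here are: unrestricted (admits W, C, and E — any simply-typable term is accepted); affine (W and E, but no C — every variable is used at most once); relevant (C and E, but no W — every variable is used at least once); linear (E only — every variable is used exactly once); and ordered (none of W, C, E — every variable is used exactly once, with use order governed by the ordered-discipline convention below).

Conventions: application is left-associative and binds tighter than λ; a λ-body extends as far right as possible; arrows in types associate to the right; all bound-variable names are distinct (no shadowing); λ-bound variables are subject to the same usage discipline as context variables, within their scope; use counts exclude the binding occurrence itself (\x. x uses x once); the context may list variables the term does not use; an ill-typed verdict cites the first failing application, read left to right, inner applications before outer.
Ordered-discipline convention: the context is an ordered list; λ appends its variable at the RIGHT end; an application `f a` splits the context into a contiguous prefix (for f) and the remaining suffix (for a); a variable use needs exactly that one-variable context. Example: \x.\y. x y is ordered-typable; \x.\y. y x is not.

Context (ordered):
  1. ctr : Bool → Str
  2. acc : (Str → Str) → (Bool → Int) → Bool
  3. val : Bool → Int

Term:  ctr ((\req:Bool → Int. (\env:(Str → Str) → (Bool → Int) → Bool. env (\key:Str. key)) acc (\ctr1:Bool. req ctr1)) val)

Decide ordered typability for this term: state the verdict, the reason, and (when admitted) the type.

yes — ctr, acc, val, req, env, key, ctr1: once each, no exchange needed; term : Str
use counts: ctr: 1; acc: 1; val: 1; req (bound): 1; env (bound): 1; key (bound): 1; ctr1 (bound): 1
uses in reading order: ctr, env, key, acc, req, ctr1, val
typing: well-typed — term : Str
summary: ordered ✓ | linear ✓ | affine ✓ | relevant ✓ | unrestricted ✓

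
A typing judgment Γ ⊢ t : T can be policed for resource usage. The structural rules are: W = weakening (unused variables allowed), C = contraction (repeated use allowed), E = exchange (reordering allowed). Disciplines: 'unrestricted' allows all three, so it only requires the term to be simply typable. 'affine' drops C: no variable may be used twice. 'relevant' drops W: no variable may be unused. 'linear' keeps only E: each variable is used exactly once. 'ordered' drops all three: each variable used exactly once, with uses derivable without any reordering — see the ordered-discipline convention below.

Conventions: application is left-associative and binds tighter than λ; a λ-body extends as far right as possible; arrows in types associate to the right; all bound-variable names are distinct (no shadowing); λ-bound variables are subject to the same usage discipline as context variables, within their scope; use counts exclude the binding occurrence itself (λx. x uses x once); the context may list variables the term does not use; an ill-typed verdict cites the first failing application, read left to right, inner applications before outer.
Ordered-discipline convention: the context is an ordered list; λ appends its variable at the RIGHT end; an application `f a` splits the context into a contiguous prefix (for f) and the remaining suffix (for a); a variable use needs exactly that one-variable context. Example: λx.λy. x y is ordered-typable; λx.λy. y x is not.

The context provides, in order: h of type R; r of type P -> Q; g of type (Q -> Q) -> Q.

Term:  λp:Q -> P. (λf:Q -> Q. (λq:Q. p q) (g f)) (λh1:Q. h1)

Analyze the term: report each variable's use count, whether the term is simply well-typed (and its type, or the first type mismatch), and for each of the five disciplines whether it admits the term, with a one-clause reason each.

use counts: h: 0; r: 0; g: 1; p (λ-bound): 1; f (λ-bound): 1; q (λ-bound): 1; h1 (λ-bound): 1
uses in reading order: p, q, g, f, h1
typing: well-typed — term : (Q -> P) -> P
ordered ✗ (unused: h, r — weakening required)
linear ✗ (unused: h, r — weakening required)
affine ✓ (none of h, r, g, p, f, q, h1 used more than once)
relevant ✗ (unused: h, r — weakening required)
unrestricted ✓ (type-checks ((Q -> P) -> P) and nothing is barred)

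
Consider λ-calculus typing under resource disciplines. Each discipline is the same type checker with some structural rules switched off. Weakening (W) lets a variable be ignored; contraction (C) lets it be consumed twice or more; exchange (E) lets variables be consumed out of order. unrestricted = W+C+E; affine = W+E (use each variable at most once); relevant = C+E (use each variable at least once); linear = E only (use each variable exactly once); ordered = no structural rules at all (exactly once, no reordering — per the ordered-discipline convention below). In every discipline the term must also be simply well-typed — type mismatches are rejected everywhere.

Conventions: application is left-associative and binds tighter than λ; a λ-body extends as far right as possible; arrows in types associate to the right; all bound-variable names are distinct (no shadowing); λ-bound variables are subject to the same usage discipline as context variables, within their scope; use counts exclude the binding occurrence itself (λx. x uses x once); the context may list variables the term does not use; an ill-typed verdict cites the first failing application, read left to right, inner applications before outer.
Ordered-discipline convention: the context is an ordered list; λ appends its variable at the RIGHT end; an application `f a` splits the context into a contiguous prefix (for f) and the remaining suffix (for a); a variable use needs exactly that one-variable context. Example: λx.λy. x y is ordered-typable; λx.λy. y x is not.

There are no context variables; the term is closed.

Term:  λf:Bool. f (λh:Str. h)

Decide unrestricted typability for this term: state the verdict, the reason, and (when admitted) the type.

no — not simply typable
counts: f (bound)=1; h (bound)=1
use order (left to right): f, h
typing: ill-typed: can't apply a value of type Bool
all disciplines: ordered ✗ | linear ✗ | affine ✗ | relevant ✗ | unrestricted ✗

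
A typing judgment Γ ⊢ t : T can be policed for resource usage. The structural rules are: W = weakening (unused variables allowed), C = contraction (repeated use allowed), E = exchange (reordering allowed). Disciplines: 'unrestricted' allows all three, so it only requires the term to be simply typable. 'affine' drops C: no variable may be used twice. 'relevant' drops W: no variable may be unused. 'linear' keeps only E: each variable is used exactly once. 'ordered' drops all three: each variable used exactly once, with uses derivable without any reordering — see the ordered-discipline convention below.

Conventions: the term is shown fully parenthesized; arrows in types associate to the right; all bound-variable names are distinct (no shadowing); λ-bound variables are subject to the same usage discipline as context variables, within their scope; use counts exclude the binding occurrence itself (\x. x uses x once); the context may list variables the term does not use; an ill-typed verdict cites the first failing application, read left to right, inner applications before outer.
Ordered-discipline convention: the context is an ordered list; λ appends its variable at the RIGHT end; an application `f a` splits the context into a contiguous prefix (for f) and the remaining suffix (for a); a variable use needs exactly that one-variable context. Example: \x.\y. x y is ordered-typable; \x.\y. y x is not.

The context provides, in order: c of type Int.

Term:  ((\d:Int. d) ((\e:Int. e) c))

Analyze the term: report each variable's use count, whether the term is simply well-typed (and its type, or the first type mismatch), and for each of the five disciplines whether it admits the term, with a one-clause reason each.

counts: c: 1×; d [bound]: 1×; e [bound]: 1×
uses in reading order: d, e, c
typing: ✓ — Int
ordered: ✓, single-use (c, d, e), ordered derivation ok
linear: ✓, exactly-once usage across c, d, e
affine: ✓, none of c, d, e used more than once
relevant: ✓, c, d, e: all used, weakening unneeded
unrestricted: ✓, well-typed at Int; no restrictions here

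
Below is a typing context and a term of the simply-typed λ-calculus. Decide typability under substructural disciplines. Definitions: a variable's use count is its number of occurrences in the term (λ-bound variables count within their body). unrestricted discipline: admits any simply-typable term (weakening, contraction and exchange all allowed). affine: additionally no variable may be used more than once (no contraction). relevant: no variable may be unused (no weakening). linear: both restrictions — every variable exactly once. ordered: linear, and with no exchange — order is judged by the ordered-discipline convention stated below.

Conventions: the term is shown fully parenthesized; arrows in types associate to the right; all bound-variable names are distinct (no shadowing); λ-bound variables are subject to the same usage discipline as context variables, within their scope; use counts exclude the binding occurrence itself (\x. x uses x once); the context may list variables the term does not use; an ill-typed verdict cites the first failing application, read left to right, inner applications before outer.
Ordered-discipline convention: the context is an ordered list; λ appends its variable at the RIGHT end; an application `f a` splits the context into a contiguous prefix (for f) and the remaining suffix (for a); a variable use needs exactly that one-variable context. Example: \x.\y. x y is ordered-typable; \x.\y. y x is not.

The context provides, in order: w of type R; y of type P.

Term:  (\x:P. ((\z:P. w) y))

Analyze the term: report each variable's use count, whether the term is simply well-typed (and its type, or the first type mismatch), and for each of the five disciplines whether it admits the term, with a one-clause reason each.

variable uses: w: 1×, y: 1×, x [bound]: 0×, z [bound]: 0×
use order (left to right): w, y
typing: the term checks, with type P -> R
ordered: ✗, unused: x, z — weakening required
linear: ✗, unused: x, z — weakening required
affine: ✓, w, y, x, z: no repeats, contraction unneeded
relevant: ✗, unused: x, z — weakening required
unrestricted: ✓, well-typed at P -> R; no restrictions here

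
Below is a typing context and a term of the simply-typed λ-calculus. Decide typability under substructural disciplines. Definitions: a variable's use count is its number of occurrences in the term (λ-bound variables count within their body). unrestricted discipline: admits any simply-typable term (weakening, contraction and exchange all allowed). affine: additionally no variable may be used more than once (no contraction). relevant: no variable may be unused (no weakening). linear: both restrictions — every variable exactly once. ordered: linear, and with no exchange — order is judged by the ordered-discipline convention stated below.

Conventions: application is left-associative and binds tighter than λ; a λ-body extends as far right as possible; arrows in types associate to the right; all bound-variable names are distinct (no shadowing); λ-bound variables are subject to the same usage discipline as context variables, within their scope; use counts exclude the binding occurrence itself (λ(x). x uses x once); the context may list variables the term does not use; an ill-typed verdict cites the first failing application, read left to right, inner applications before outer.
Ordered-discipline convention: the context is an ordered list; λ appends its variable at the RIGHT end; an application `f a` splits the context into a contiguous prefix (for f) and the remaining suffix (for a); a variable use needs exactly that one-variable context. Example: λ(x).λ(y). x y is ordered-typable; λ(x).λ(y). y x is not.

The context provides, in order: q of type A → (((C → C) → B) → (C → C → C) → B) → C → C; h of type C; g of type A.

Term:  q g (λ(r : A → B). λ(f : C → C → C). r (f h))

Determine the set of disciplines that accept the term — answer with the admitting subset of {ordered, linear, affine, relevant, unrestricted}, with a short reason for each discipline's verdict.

admitting disciplines: none
usage: q ×1, h ×1, g ×1, r (bound) ×1, f (bound) ×1
use order (left to right): q, g, r, f, h
typing: ill-typed: argument of type C → C where A is required
ordered ✗ (the type mismatch rejects it)
linear ✗ (not simply typable)
affine ✗ (fails simple typing)
relevant ✗ (a type mismatch blocks all five)
unrestricted ✗ (the type mismatch rejects it)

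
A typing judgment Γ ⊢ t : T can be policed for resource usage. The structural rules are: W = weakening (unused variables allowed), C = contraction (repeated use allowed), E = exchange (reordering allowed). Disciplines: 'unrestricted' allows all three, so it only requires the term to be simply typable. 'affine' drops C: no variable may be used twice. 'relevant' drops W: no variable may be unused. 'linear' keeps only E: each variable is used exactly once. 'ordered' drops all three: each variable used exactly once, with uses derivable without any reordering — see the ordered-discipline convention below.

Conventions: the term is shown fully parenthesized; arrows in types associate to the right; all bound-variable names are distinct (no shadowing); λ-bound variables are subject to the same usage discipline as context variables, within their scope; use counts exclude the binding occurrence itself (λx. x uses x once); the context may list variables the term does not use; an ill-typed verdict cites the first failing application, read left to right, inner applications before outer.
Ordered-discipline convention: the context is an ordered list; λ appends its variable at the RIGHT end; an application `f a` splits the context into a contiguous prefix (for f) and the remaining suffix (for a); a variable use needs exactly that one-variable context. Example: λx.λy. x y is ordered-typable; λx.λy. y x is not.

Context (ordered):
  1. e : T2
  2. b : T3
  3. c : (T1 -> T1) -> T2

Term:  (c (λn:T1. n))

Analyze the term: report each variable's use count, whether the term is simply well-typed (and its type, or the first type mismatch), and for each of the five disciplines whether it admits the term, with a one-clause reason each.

usage: e: 0; b: 0; c: 1; n (λ-bound): 1
order of uses: c, n
typing: the term checks, with type T2
ordered ✗ (e, b never used (weakening))
linear ✗ (e, b never used (weakening))
affine ✓ (at most one use each (e, b, c, n))
relevant ✗ (e, b never used (weakening))
unrestricted ✓ (typability at T2 is all that's needed)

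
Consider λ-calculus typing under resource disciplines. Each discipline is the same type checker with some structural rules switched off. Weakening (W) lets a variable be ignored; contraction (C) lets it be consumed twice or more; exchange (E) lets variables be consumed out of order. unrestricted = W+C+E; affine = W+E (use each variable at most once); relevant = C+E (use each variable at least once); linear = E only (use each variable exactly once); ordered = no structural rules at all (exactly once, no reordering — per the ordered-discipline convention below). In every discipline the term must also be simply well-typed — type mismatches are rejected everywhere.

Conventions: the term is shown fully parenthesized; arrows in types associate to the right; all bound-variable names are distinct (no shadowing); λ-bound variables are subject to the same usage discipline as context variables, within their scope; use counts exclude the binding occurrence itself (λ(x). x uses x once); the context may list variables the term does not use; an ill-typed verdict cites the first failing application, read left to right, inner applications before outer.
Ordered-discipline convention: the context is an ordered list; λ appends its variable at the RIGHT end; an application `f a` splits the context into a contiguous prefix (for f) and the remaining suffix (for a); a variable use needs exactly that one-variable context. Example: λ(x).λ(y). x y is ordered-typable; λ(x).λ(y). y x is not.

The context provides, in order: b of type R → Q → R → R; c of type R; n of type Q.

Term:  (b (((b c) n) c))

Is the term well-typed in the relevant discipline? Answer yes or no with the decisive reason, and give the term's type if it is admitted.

yes — every one of b, c, n appears; term : Q → R → R
counts: b: 2×; c: 2×; n: 1×
order of uses: b, b, c, n, c
typing: well-typed at Q → R → R
all disciplines: ordered ✗, linear ✗, affine ✗, relevant ✓, unrestricted ✓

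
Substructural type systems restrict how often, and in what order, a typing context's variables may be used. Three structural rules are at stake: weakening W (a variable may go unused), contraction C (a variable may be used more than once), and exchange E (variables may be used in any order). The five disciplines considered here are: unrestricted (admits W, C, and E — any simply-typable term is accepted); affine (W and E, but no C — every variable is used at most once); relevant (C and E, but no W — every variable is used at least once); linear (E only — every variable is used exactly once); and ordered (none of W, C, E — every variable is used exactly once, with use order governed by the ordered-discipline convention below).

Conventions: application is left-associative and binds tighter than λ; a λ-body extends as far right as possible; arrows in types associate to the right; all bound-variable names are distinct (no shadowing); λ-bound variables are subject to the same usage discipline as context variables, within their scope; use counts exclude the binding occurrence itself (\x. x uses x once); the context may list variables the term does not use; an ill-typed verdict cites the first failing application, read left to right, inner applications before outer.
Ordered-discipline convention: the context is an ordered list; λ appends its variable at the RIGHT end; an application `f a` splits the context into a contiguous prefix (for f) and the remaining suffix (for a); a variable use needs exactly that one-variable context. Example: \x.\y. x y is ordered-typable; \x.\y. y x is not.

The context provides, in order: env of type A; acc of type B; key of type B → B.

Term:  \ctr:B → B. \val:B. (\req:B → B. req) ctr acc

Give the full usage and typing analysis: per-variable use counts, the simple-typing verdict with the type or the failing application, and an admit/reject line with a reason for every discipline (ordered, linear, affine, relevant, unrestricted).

use counts: env: 0, acc: 1, key: 0, ctr (λ-bound): 1, val (λ-bound): 0, req (λ-bound): 1
left-to-right use order: req, ctr, acc
typing: the term checks, with type (B → B) → B → B
ordered: ✗, needs weakening: env, key, val unused
linear: ✗, needs weakening: env, key, val unused
affine: ✓, at most one use each (env, acc, key, ctr, val, req)
relevant: ✗, needs weakening: env, key, val unused
unrestricted: ✓, typability at (B → B) → B → B is all that's needed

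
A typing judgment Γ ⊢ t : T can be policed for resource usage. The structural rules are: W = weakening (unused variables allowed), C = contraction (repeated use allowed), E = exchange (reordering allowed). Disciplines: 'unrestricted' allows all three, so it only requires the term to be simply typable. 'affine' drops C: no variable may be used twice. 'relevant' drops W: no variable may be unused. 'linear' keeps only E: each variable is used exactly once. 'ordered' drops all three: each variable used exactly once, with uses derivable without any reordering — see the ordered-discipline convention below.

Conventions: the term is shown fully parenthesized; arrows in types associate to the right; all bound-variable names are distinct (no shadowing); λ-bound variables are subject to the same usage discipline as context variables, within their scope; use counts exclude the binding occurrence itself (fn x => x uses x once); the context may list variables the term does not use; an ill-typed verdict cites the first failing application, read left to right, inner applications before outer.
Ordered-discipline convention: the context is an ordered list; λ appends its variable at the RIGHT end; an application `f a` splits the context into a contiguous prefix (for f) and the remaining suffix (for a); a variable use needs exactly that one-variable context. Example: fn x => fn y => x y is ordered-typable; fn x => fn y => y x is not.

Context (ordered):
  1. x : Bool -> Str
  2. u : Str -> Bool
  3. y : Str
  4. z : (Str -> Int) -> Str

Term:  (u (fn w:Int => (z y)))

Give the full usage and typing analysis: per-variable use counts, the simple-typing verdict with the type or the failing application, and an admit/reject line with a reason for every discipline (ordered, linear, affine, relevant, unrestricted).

counts: x ×0, u ×1, y ×1, z ×1, w (bound) ×0
use order (left to right): u, z, y
typing: ill-typed: an argument Str mismatches the expected Str -> Int
ordered: ✗, a type mismatch blocks all five
linear: ✗, the type mismatch rejects it
affine: ✗, not simply typable
relevant: ✗, fails simple typing
unrestricted: ✗, a type mismatch blocks all five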